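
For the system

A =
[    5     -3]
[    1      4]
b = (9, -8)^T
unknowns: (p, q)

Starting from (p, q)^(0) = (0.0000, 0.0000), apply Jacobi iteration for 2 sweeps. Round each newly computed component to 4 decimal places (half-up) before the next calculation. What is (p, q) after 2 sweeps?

Iteration 1:
  p = (9 - (-3)·0.0000) / (5) = 1.8000
  q = (-8 - (1)·0.0000) / (4) = -2.0000
Iteration 2:
  p = (9 - (-3)·-2.0000) / (5) = 0.6000
  q = (-8 - (1)·1.8000) / (4) = -2.4500

(0.6000, -2.4500)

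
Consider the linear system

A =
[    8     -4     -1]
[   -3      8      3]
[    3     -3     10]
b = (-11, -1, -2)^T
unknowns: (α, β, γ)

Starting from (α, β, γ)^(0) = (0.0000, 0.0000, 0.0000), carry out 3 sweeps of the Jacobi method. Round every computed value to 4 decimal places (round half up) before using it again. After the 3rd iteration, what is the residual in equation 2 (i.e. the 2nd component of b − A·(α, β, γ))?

-0.2022

Iteration 1:
  α = (-11 - (-4)·0.0000 - (-1)·0.0000) / (8) = -1.3750
  β = (-1 - (-3)·0.0000 - (3)·0.0000) / (8) = -0.1250
  γ = (-2 - (3)·0.0000 - (-3)·0.0000) / (10) = -0.2000
Iteration 2:
  α = (-11 - (-4)·-0.1250 - (-1)·-0.2000) / (8) = -1.4625
  β = (-1 - (-3)·-1.3750 - (3)·-0.2000) / (8) = -0.5656
  γ = (-2 - (3)·-1.3750 - (-3)·-0.1250) / (10) = 0.1750
Iteration 3:
  α = (-11 - (-4)·-0.5656 - (-1)·0.1750) / (8) = -1.6359
  β = (-1 - (-3)·-1.4625 - (3)·0.1750) / (8) = -0.7391
  γ = (-2 - (3)·-1.4625 - (-3)·-0.5656) / (10) = 0.0691
Residual b − A·x = (-0.8001, -0.2022, -0.0006)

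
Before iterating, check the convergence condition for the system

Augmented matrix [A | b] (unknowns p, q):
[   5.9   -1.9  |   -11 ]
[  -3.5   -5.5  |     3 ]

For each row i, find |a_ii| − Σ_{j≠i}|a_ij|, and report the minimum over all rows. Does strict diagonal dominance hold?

row 1: |5.9| − (1.9) = 4
row 2: |-5.5| − (3.5) = 2
minimum over rows = 2 → strictly diagonally dominant (convergence guaranteed)

2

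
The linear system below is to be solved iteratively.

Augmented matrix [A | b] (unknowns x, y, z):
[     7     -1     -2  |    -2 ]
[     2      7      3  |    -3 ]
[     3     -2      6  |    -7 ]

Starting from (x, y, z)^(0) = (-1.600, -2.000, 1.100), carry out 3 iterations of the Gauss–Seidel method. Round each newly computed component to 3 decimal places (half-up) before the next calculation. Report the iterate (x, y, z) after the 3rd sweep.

(-0.423, -0.026, -0.964)

Iteration 1:
  x = (-2 - (-1)·-2.000 - (-2)·1.100) / (7) = -0.257
  y = (-3 - (2)·-0.257 - (3)·1.100) / (7) = -0.827
  z = (-7 - (3)·-0.257 - (-2)·-0.827) / (6) = -1.314
Iteration 2:
  x = (-2 - (-1)·-0.827 - (-2)·-1.314) / (7) = -0.779
  y = (-3 - (2)·-0.779 - (3)·-1.314) / (7) = 0.357
  z = (-7 - (3)·-0.779 - (-2)·0.357) / (6) = -0.658
Iteration 3:
  x = (-2 - (-1)·0.357 - (-2)·-0.658) / (7) = -0.423
  y = (-3 - (2)·-0.423 - (3)·-0.658) / (7) = -0.026
  z = (-7 - (3)·-0.423 - (-2)·-0.026) / (6) = -0.964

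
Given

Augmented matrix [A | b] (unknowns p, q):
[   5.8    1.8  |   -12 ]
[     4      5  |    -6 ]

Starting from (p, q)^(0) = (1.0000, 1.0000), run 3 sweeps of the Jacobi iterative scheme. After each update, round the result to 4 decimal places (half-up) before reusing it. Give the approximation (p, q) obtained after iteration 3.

(-2.2873, -0.0414)

Iteration 1:
  p = (-12 - (1.8)·1.0000) / (5.8) = -2.3793
  q = (-6 - (4)·1.0000) / (5) = -2.0000
Iteration 2:
  p = (-12 - (1.8)·-2.0000) / (5.8) = -1.4483
  q = (-6 - (4)·-2.3793) / (5) = 0.7034
Iteration 3:
  p = (-12 - (1.8)·0.7034) / (5.8) = -2.2873
  q = (-6 - (4)·-1.4483) / (5) = -0.0414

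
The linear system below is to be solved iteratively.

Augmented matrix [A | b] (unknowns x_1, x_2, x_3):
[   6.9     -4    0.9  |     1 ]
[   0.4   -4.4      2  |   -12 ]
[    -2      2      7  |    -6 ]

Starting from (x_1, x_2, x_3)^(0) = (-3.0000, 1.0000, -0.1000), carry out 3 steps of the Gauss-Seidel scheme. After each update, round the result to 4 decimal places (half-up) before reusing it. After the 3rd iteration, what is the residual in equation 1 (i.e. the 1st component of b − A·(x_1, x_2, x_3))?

Iteration 1:
  x_1 = (1 - (-4)·1.0000 - (0.9)·-0.1000) / (6.9) = 0.7377
  x_2 = (-12 - (0.4)·0.7377 - (2)·-0.1000) / (-4.4) = 2.7489
  x_3 = (-6 - (-2)·0.7377 - (2)·2.7489) / (7) = -1.4318
Iteration 2:
  x_1 = (1 - (-4)·2.7489 - (0.9)·-1.4318) / (6.9) = 1.9252
  x_2 = (-12 - (0.4)·1.9252 - (2)·-1.4318) / (-4.4) = 2.2515
  x_3 = (-6 - (-2)·1.9252 - (2)·2.2515) / (7) = -0.9504
Iteration 3:
  x_1 = (1 - (-4)·2.2515 - (0.9)·-0.9504) / (6.9) = 1.5741
  x_2 = (-12 - (0.4)·1.5741 - (2)·-0.9504) / (-4.4) = 2.4384
  x_3 = (-6 - (-2)·1.5741 - (2)·2.4384) / (7) = -1.1041
Residual b − A·x = (0.8860, 0.3075, 0.0001)

0.8860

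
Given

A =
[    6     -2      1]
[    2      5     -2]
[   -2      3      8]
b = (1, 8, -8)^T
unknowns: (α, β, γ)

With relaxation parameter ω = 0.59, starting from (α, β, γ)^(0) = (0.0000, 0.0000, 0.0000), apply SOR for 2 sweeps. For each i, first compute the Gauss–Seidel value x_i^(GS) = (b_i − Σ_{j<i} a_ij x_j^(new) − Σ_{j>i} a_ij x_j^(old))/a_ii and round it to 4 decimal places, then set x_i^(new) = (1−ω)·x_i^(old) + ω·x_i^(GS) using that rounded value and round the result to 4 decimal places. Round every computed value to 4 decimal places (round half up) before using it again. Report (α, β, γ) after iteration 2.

(0.3964, 1.0441, -1.0820)

Iteration 1:
  α: GS value = (1 - (-2)·0.0000 - (1)·0.0000) / (6) = 0.1667;  α ← (1−ω)·0.0000 + ω·0.1667 = 0.0984
  β: GS value = (8 - (2)·0.0984 - (-2)·0.0000) / (5) = 1.5606;  β ← (1−ω)·0.0000 + ω·1.5606 = 0.9208
  γ: GS value = (-8 - (-2)·0.0984 - (3)·0.9208) / (8) = -1.3207;  γ ← (1−ω)·0.0000 + ω·-1.3207 = -0.7792
Iteration 2:
  α: GS value = (1 - (-2)·0.9208 - (1)·-0.7792) / (6) = 0.6035;  α ← (1−ω)·0.0984 + ω·0.6035 = 0.3964
  β: GS value = (8 - (2)·0.3964 - (-2)·-0.7792) / (5) = 1.1298;  β ← (1−ω)·0.9208 + ω·1.1298 = 1.0441
  γ: GS value = (-8 - (-2)·0.3964 - (3)·1.0441) / (8) = -1.2924;  γ ← (1−ω)·-0.7792 + ω·-1.2924 = -1.0820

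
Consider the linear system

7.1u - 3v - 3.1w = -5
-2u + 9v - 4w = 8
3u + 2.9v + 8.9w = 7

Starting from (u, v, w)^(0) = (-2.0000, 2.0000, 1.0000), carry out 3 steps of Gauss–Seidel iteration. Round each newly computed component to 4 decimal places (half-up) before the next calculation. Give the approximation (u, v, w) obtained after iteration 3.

(-0.0943, 1.0879, 0.4638)

Iteration 1:
  u = (-5 - (-3)·2.0000 - (-3.1)·1.0000) / (7.1) = 0.5775
  v = (8 - (-2)·0.5775 - (-4)·1.0000) / (9) = 1.4617
  w = (7 - (3)·0.5775 - (2.9)·1.4617) / (8.9) = 0.1156
Iteration 2:
  u = (-5 - (-3)·1.4617 - (-3.1)·0.1156) / (7.1) = -0.0361
  v = (8 - (-2)·-0.0361 - (-4)·0.1156) / (9) = 0.9322
  w = (7 - (3)·-0.0361 - (2.9)·0.9322) / (8.9) = 0.4949
Iteration 3:
  u = (-5 - (-3)·0.9322 - (-3.1)·0.4949) / (7.1) = -0.0943
  v = (8 - (-2)·-0.0943 - (-4)·0.4949) / (9) = 1.0879
  w = (7 - (3)·-0.0943 - (2.9)·1.0879) / (8.9) = 0.4638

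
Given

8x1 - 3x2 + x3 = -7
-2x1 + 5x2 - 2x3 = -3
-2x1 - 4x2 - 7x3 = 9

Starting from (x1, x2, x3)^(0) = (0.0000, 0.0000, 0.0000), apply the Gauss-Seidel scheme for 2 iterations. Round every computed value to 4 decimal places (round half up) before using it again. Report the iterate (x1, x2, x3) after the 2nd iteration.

(-1.1696, -1.2650, -0.2287)

Iteration 1:
  x1 = (-7 - (-3)·0.0000 - (1)·0.0000) / (8) = -0.8750
  x2 = (-3 - (-2)·-0.8750 - (-2)·0.0000) / (5) = -0.9500
  x3 = (9 - (-2)·-0.8750 - (-4)·-0.9500) / (-7) = -0.4929
Iteration 2:
  x1 = (-7 - (-3)·-0.9500 - (1)·-0.4929) / (8) = -1.1696
  x2 = (-3 - (-2)·-1.1696 - (-2)·-0.4929) / (5) = -1.2650
  x3 = (9 - (-2)·-1.1696 - (-4)·-1.2650) / (-7) = -0.2287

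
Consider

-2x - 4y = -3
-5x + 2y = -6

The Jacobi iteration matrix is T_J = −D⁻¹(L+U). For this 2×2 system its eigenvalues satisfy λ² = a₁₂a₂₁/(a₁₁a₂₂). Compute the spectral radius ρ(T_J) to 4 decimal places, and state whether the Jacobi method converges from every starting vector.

2.2361

a₁₂a₂₁/(a₁₁a₂₂) = (-4)·(-5) / ((-2)·(2)) = -5.000000
ρ = √|-5.000000| = √5.000000 = 2.2361
ρ > 1, so Jacobi diverges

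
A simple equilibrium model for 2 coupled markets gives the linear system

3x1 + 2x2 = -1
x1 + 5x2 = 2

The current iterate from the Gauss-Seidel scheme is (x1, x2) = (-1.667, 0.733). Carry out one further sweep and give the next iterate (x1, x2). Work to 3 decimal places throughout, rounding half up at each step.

(-0.822, 0.564)

One sweep:
  x1 = (-1 - (2)·0.733) / (3) = -0.822
  x2 = (2 - (1)·-0.822) / (5) = 0.564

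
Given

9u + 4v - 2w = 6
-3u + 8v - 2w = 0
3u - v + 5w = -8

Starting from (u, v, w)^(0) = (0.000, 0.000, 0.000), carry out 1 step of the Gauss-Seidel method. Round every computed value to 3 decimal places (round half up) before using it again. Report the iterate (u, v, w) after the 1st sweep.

Iteration 1:
  u = (6 - (4)·0.000 - (-2)·0.000) / (9) = 0.667
  v = (0 - (-3)·0.667 - (-2)·0.000) / (8) = 0.250
  w = (-8 - (3)·0.667 - (-1)·0.250) / (5) = -1.950

(0.667, 0.250, -1.950)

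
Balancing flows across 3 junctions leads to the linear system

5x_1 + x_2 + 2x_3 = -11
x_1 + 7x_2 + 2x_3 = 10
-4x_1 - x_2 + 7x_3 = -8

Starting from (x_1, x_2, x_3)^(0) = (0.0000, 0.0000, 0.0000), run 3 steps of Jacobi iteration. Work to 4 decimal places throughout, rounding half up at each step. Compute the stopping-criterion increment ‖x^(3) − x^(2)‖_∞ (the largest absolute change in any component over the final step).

Iteration 1:
  x_1 = (-11 - (1)·0.0000 - (2)·0.0000) / (5) = -2.2000
  x_2 = (10 - (1)·0.0000 - (2)·0.0000) / (7) = 1.4286
  x_3 = (-8 - (-4)·0.0000 - (-1)·0.0000) / (7) = -1.1429
Iteration 2:
  x_1 = (-11 - (1)·1.4286 - (2)·-1.1429) / (5) = -2.0286
  x_2 = (10 - (1)·-2.2000 - (2)·-1.1429) / (7) = 2.0694
  x_3 = (-8 - (-4)·-2.2000 - (-1)·1.4286) / (7) = -2.1959
Iteration 3:
  x_1 = (-11 - (1)·2.0694 - (2)·-2.1959) / (5) = -1.7355
  x_2 = (10 - (1)·-2.0286 - (2)·-2.1959) / (7) = 2.3458
  x_3 = (-8 - (-4)·-2.0286 - (-1)·2.0694) / (7) = -2.0064
Change: (0.2931, 0.2764, 0.1895) → max |·| = 0.2931

0.2931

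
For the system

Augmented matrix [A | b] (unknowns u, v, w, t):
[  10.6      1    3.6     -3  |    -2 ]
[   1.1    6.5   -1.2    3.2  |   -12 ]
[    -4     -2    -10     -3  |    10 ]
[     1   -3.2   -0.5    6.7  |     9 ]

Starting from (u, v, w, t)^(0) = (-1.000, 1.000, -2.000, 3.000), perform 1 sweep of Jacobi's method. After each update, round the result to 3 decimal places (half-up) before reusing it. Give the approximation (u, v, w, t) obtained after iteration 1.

Iteration 1:
  u = (-2 - (1)·1.000 - (3.6)·-2.000 - (-3)·3.000) / (10.6) = 1.245
  v = (-12 - (1.1)·-1.000 - (-1.2)·-2.000 - (3.2)·3.000) / (6.5) = -3.523
  w = (10 - (-4)·-1.000 - (-2)·1.000 - (-3)·3.000) / (-10) = -1.700
  t = (9 - (1)·-1.000 - (-3.2)·1.000 - (-0.5)·-2.000) / (6.7) = 1.821

(1.245, -3.523, -1.700, 1.821)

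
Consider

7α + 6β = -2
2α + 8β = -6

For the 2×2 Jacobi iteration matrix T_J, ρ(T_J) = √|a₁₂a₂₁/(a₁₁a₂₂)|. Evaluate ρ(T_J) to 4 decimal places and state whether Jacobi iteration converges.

0.4629

a₁₂a₂₁/(a₁₁a₂₂) = (6)·(2) / ((7)·(8)) = 0.214286
ρ = √|0.214286| = √0.214286 = 0.4629
ρ < 1, so Jacobi converges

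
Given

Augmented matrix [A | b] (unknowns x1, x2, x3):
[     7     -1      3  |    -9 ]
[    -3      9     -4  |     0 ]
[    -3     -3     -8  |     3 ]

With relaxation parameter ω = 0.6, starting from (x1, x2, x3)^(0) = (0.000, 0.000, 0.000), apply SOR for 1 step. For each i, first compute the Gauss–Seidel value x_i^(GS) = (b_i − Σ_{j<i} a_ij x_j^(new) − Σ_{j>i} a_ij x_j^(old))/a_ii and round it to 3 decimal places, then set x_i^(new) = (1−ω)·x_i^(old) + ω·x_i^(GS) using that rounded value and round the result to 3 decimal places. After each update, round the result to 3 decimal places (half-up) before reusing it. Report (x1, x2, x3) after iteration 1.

Iteration 1:
  x1: GS value = (-9 - (-1)·0.000 - (3)·0.000) / (7) = -1.286;  x1 ← (1−ω)·0.000 + ω·-1.286 = -0.772
  x2: GS value = (0 - (-3)·-0.772 - (-4)·0.000) / (9) = -0.257;  x2 ← (1−ω)·0.000 + ω·-0.257 = -0.154
  x3: GS value = (3 - (-3)·-0.772 - (-3)·-0.154) / (-8) = -0.028;  x3 ← (1−ω)·0.000 + ω·-0.028 = -0.017

(-0.772, -0.154, -0.017)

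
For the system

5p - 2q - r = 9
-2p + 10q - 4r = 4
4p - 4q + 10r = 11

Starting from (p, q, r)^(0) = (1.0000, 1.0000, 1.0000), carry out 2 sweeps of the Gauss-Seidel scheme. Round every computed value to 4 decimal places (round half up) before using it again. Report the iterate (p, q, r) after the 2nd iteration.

Iteration 1:
  p = (9 - (-2)·1.0000 - (-1)·1.0000) / (5) = 2.4000
  q = (4 - (-2)·2.4000 - (-4)·1.0000) / (10) = 1.2800
  r = (11 - (4)·2.4000 - (-4)·1.2800) / (10) = 0.6520
Iteration 2:
  p = (9 - (-2)·1.2800 - (-1)·0.6520) / (5) = 2.4424
  q = (4 - (-2)·2.4424 - (-4)·0.6520) / (10) = 1.1493
  r = (11 - (4)·2.4424 - (-4)·1.1493) / (10) = 0.5828

(2.4424, 1.1493, 0.5828)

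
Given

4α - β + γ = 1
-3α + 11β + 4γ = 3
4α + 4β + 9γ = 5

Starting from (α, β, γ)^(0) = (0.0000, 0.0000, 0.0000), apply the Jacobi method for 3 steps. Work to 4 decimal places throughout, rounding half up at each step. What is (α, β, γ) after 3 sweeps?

(0.2039, 0.2041, 0.4141)

Iteration 1:
  α = (1 - (-1)·0.0000 - (1)·0.0000) / (4) = 0.2500
  β = (3 - (-3)·0.0000 - (4)·0.0000) / (11) = 0.2727
  γ = (5 - (4)·0.0000 - (4)·0.0000) / (9) = 0.5556
Iteration 2:
  α = (1 - (-1)·0.2727 - (1)·0.5556) / (4) = 0.1793
  β = (3 - (-3)·0.2500 - (4)·0.5556) / (11) = 0.1389
  γ = (5 - (4)·0.2500 - (4)·0.2727) / (9) = 0.3232
Iteration 3:
  α = (1 - (-1)·0.1389 - (1)·0.3232) / (4) = 0.2039
  β = (3 - (-3)·0.1793 - (4)·0.3232) / (11) = 0.2041
  γ = (5 - (4)·0.1793 - (4)·0.1389) / (9) = 0.4141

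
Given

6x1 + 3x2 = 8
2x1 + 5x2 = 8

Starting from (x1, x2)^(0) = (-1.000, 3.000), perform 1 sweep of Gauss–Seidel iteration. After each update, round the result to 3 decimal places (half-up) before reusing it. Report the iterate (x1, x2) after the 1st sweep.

(-0.167, 1.667)

Iteration 1:
  x1 = (8 - (3)·3.000) / (6) = -0.167
  x2 = (8 - (2)·-0.167) / (5) = 1.667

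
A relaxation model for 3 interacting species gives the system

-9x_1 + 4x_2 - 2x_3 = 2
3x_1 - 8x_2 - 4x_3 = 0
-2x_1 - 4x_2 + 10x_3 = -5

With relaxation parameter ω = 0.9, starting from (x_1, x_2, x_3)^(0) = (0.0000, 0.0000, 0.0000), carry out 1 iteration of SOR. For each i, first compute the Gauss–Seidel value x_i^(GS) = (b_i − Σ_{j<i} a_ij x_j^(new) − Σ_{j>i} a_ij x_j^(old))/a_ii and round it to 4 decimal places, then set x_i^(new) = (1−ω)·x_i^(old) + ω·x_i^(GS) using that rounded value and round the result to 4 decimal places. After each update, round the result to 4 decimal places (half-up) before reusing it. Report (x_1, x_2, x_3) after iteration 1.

(-0.2000, -0.0675, -0.5103)

Iteration 1:
  x_1: GS value = (2 - (4)·0.0000 - (-2)·0.0000) / (-9) = -0.2222;  x_1 ← (1−ω)·0.0000 + ω·-0.2222 = -0.2000
  x_2: GS value = (0 - (3)·-0.2000 - (-4)·0.0000) / (-8) = -0.0750;  x_2 ← (1−ω)·0.0000 + ω·-0.0750 = -0.0675
  x_3: GS value = (-5 - (-2)·-0.2000 - (-4)·-0.0675) / (10) = -0.5670;  x_3 ← (1−ω)·0.0000 + ω·-0.5670 = -0.5103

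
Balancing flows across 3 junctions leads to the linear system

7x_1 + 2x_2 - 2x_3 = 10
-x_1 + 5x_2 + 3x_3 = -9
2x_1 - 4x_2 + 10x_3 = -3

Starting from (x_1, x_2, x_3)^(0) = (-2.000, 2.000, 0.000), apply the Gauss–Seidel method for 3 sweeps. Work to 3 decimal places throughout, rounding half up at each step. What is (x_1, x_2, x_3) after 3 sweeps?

(1.392, -0.958, -0.962)

Iteration 1:
  x_1 = (10 - (2)·2.000 - (-2)·0.000) / (7) = 0.857
  x_2 = (-9 - (-1)·0.857 - (3)·0.000) / (5) = -1.629
  x_3 = (-3 - (2)·0.857 - (-4)·-1.629) / (10) = -1.123
Iteration 2:
  x_1 = (10 - (2)·-1.629 - (-2)·-1.123) / (7) = 1.573
  x_2 = (-9 - (-1)·1.573 - (3)·-1.123) / (5) = -0.812
  x_3 = (-3 - (2)·1.573 - (-4)·-0.812) / (10) = -0.939
Iteration 3:
  x_1 = (10 - (2)·-0.812 - (-2)·-0.939) / (7) = 1.392
  x_2 = (-9 - (-1)·1.392 - (3)·-0.939) / (5) = -0.958
  x_3 = (-3 - (2)·1.392 - (-4)·-0.958) / (10) = -0.962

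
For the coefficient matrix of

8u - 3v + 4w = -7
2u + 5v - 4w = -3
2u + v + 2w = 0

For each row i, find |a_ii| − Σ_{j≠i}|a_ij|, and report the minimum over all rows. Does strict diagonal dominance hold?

-1

row 1: |8| − (3+4) = 1
row 2: |5| − (2+4) = -1
row 3: |2| − (2+1) = -1
minimum over rows = -1 → not strictly diagonally dominant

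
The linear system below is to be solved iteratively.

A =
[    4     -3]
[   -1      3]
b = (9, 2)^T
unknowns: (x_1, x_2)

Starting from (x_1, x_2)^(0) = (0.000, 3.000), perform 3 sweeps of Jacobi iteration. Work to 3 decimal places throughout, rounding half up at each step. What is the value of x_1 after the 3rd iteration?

3.875

Iteration 1:
  x_1 = (9 - (-3)·3.000) / (4) = 4.500
  x_2 = (2 - (-1)·0.000) / (3) = 0.667
Iteration 2:
  x_1 = (9 - (-3)·0.667) / (4) = 2.750
  x_2 = (2 - (-1)·4.500) / (3) = 2.167
Iteration 3:
  x_1 = (9 - (-3)·2.167) / (4) = 3.875
  x_2 = (2 - (-1)·2.750) / (3) = 1.583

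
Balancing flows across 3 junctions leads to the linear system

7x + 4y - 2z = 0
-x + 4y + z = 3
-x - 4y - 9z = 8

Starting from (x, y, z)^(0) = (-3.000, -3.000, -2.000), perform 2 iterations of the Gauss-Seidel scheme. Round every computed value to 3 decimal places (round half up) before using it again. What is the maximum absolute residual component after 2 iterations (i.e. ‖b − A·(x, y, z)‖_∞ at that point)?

3.989

Iteration 1:
  x = (0 - (4)·-3.000 - (-2)·-2.000) / (7) = 1.143
  y = (3 - (-1)·1.143 - (1)·-2.000) / (4) = 1.536
  z = (8 - (-1)·1.143 - (-4)·1.536) / (-9) = -1.699
Iteration 2:
  x = (0 - (4)·1.536 - (-2)·-1.699) / (7) = -1.363
  y = (3 - (-1)·-1.363 - (1)·-1.699) / (4) = 0.834
  z = (8 - (-1)·-1.363 - (-4)·0.834) / (-9) = -1.108
Residual b − A·x = (3.989, -0.591, 0.001); ∞-norm = 3.989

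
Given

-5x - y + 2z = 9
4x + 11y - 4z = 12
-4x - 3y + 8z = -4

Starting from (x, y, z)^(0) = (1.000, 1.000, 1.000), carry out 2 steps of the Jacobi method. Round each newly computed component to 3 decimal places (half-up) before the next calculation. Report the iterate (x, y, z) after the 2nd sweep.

(-1.868, 1.809, -0.891)

Iteration 1:
  x = (9 - (-1)·1.000 - (2)·1.000) / (-5) = -1.600
  y = (12 - (4)·1.000 - (-4)·1.000) / (11) = 1.091
  z = (-4 - (-4)·1.000 - (-3)·1.000) / (8) = 0.375
Iteration 2:
  x = (9 - (-1)·1.091 - (2)·0.375) / (-5) = -1.868
  y = (12 - (4)·-1.600 - (-4)·0.375) / (11) = 1.809
  z = (-4 - (-4)·-1.600 - (-3)·1.091) / (8) = -0.891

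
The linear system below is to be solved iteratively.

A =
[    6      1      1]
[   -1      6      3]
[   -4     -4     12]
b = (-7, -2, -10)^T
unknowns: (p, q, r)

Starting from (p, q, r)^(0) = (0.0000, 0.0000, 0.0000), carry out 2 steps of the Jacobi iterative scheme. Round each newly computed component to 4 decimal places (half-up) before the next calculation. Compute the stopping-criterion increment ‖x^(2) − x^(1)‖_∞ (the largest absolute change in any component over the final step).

0.5000

Iteration 1:
  p = (-7 - (1)·0.0000 - (1)·0.0000) / (6) = -1.1667
  q = (-2 - (-1)·0.0000 - (3)·0.0000) / (6) = -0.3333
  r = (-10 - (-4)·0.0000 - (-4)·0.0000) / (12) = -0.8333
Iteration 2:
  p = (-7 - (1)·-0.3333 - (1)·-0.8333) / (6) = -0.9722
  q = (-2 - (-1)·-1.1667 - (3)·-0.8333) / (6) = -0.1111
  r = (-10 - (-4)·-1.1667 - (-4)·-0.3333) / (12) = -1.3333
Change: (0.1945, 0.2222, -0.5000) → max |·| = 0.5000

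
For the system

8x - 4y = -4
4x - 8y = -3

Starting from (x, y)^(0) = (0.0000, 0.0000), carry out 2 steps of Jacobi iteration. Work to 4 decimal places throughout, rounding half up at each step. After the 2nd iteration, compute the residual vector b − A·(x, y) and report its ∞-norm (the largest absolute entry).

1.0000

Iteration 1:
  x = (-4 - (-4)·0.0000) / (8) = -0.5000
  y = (-3 - (4)·0.0000) / (-8) = 0.3750
Iteration 2:
  x = (-4 - (-4)·0.3750) / (8) = -0.3125
  y = (-3 - (4)·-0.5000) / (-8) = 0.1250
Residual b − A·x = (-1.0000, -0.7500); ∞-norm = 1.0000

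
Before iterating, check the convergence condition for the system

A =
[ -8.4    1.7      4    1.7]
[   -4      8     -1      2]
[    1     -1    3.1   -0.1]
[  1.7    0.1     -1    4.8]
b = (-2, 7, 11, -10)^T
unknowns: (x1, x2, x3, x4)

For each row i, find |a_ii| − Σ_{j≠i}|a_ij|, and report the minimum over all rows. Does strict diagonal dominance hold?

row 1: |-8.4| − (1.7+4+1.7) = 1
row 2: |8| − (4+1+2) = 1
row 3: |3.1| − (1+1+0.1) = 1
row 4: |4.8| − (1.7+0.1+1) = 2
minimum over rows = 1 → strictly diagonally dominant (convergence guaranteed)

1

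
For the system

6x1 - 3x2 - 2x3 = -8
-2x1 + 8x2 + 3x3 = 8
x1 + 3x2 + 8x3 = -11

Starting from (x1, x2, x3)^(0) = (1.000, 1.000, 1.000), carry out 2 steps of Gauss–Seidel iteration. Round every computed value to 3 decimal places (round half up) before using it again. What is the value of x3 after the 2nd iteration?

Iteration 1:
  x1 = (-8 - (-3)·1.000 - (-2)·1.000) / (6) = -0.500
  x2 = (8 - (-2)·-0.500 - (3)·1.000) / (8) = 0.500
  x3 = (-11 - (1)·-0.500 - (3)·0.500) / (8) = -1.500
Iteration 2:
  x1 = (-8 - (-3)·0.500 - (-2)·-1.500) / (6) = -1.583
  x2 = (8 - (-2)·-1.583 - (3)·-1.500) / (8) = 1.167
  x3 = (-11 - (1)·-1.583 - (3)·1.167) / (8) = -1.615

-1.615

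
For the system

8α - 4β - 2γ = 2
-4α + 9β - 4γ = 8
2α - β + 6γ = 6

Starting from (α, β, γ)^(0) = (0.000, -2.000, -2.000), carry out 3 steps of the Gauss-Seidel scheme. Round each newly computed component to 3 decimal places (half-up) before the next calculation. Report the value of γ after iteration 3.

Iteration 1:
  α = (2 - (-4)·-2.000 - (-2)·-2.000) / (8) = -1.250
  β = (8 - (-4)·-1.250 - (-4)·-2.000) / (9) = -0.556
  γ = (6 - (2)·-1.250 - (-1)·-0.556) / (6) = 1.324
Iteration 2:
  α = (2 - (-4)·-0.556 - (-2)·1.324) / (8) = 0.303
  β = (8 - (-4)·0.303 - (-4)·1.324) / (9) = 1.612
  γ = (6 - (2)·0.303 - (-1)·1.612) / (6) = 1.168
Iteration 3:
  α = (2 - (-4)·1.612 - (-2)·1.168) / (8) = 1.348
  β = (8 - (-4)·1.348 - (-4)·1.168) / (9) = 2.007
  γ = (6 - (2)·1.348 - (-1)·2.007) / (6) = 0.885

0.885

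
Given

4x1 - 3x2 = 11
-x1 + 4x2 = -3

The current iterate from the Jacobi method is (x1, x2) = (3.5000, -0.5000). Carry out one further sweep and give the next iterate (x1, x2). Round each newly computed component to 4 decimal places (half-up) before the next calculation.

(2.3750, 0.1250)

One sweep:
  x1 = (11 - (-3)·-0.5000) / (4) = 2.3750
  x2 = (-3 - (-1)·3.5000) / (4) = 0.1250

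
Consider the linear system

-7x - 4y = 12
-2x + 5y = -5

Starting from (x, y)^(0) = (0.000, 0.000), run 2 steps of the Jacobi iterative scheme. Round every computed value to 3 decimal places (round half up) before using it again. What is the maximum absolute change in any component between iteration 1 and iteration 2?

Iteration 1:
  x = (12 - (-4)·0.000) / (-7) = -1.714
  y = (-5 - (-2)·0.000) / (5) = -1.000
Iteration 2:
  x = (12 - (-4)·-1.000) / (-7) = -1.143
  y = (-5 - (-2)·-1.714) / (5) = -1.686
Change: (0.571, -0.686) → max |·| = 0.686

0.686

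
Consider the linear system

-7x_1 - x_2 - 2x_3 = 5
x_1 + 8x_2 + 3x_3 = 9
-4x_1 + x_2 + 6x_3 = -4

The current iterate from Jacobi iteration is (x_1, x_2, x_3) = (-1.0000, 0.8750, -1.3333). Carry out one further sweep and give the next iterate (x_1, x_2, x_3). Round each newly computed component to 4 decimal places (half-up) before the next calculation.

One sweep:
  x_1 = (5 - (-1)·0.8750 - (-2)·-1.3333) / (-7) = -0.4583
  x_2 = (9 - (1)·-1.0000 - (3)·-1.3333) / (8) = 1.7500
  x_3 = (-4 - (-4)·-1.0000 - (1)·0.8750) / (6) = -1.4792

(-0.4583, 1.7500, -1.4792)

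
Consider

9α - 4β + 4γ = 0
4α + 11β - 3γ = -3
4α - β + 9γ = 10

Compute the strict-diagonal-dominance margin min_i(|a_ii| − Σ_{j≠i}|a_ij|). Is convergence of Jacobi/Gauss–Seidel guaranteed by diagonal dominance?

1

row 1: |9| − (4+4) = 1
row 2: |11| − (4+3) = 4
row 3: |9| − (4+1) = 4
minimum over rows = 1 → strictly diagonally dominant (convergence guaranteed)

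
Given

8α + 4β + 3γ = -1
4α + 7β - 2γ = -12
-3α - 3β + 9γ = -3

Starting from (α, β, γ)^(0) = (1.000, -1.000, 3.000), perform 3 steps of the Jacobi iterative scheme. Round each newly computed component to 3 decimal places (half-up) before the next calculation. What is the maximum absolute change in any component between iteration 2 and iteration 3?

Iteration 1:
  α = (-1 - (4)·-1.000 - (3)·3.000) / (8) = -0.750
  β = (-12 - (4)·1.000 - (-2)·3.000) / (7) = -1.429
  γ = (-3 - (-3)·1.000 - (-3)·-1.000) / (9) = -0.333
Iteration 2:
  α = (-1 - (4)·-1.429 - (3)·-0.333) / (8) = 0.714
  β = (-12 - (4)·-0.750 - (-2)·-0.333) / (7) = -1.381
  γ = (-3 - (-3)·-0.750 - (-3)·-1.429) / (9) = -1.060
Iteration 3:
  α = (-1 - (4)·-1.381 - (3)·-1.060) / (8) = 0.963
  β = (-12 - (4)·0.714 - (-2)·-1.060) / (7) = -2.425
  γ = (-3 - (-3)·0.714 - (-3)·-1.381) / (9) = -0.556
Change: (0.249, -1.044, 0.504) → max |·| = 1.044

1.044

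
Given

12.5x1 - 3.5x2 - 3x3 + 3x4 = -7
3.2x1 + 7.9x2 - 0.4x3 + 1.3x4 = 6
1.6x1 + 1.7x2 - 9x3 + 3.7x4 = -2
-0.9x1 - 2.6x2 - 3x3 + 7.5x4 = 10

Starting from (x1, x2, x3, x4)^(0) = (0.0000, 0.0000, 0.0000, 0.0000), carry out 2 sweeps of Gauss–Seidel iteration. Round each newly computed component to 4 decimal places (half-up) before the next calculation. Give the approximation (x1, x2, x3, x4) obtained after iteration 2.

(-0.6253, 0.7435, 0.9634, 1.9014)

Iteration 1:
  x1 = (-7 - (-3.5)·0.0000 - (-3)·0.0000 - (3)·0.0000) / (12.5) = -0.5600
  x2 = (6 - (3.2)·-0.5600 - (-0.4)·0.0000 - (1.3)·0.0000) / (7.9) = 0.9863
  x3 = (-2 - (1.6)·-0.5600 - (1.7)·0.9863 - (3.7)·0.0000) / (-9) = 0.3090
  x4 = (10 - (-0.9)·-0.5600 - (-2.6)·0.9863 - (-3)·0.3090) / (7.5) = 1.7317
Iteration 2:
  x1 = (-7 - (-3.5)·0.9863 - (-3)·0.3090 - (3)·1.7317) / (12.5) = -0.6253
  x2 = (6 - (3.2)·-0.6253 - (-0.4)·0.3090 - (1.3)·1.7317) / (7.9) = 0.7435
  x3 = (-2 - (1.6)·-0.6253 - (1.7)·0.7435 - (3.7)·1.7317) / (-9) = 0.9634
  x4 = (10 - (-0.9)·-0.6253 - (-2.6)·0.7435 - (-3)·0.9634) / (7.5) = 1.9014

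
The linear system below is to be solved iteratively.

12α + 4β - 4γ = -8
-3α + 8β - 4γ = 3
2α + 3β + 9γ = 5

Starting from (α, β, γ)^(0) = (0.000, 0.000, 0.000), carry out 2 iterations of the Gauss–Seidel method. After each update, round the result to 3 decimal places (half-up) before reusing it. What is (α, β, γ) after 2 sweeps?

(-0.488, 0.523, 0.490)

Iteration 1:
  α = (-8 - (4)·0.000 - (-4)·0.000) / (12) = -0.667
  β = (3 - (-3)·-0.667 - (-4)·0.000) / (8) = 0.125
  γ = (5 - (2)·-0.667 - (3)·0.125) / (9) = 0.662
Iteration 2:
  α = (-8 - (4)·0.125 - (-4)·0.662) / (12) = -0.488
  β = (3 - (-3)·-0.488 - (-4)·0.662) / (8) = 0.523
  γ = (5 - (2)·-0.488 - (3)·0.523) / (9) = 0.490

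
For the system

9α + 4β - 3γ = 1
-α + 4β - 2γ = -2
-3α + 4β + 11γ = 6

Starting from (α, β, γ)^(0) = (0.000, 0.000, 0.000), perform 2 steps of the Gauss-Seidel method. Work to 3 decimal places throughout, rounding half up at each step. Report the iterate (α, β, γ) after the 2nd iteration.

Iteration 1:
  α = (1 - (4)·0.000 - (-3)·0.000) / (9) = 0.111
  β = (-2 - (-1)·0.111 - (-2)·0.000) / (4) = -0.472
  γ = (6 - (-3)·0.111 - (4)·-0.472) / (11) = 0.747
Iteration 2:
  α = (1 - (4)·-0.472 - (-3)·0.747) / (9) = 0.570
  β = (-2 - (-1)·0.570 - (-2)·0.747) / (4) = 0.016
  γ = (6 - (-3)·0.570 - (4)·0.016) / (11) = 0.695

(0.570, 0.016, 0.695)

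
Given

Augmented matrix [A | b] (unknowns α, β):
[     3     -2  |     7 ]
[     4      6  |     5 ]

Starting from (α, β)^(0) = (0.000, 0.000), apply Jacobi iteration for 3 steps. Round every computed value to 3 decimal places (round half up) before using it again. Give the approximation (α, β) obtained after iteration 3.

(1.852, -1.093)

Iteration 1:
  α = (7 - (-2)·0.000) / (3) = 2.333
  β = (5 - (4)·0.000) / (6) = 0.833
Iteration 2:
  α = (7 - (-2)·0.833) / (3) = 2.889
  β = (5 - (4)·2.333) / (6) = -0.722
Iteration 3:
  α = (7 - (-2)·-0.722) / (3) = 1.852
  β = (5 - (4)·2.889) / (6) = -1.093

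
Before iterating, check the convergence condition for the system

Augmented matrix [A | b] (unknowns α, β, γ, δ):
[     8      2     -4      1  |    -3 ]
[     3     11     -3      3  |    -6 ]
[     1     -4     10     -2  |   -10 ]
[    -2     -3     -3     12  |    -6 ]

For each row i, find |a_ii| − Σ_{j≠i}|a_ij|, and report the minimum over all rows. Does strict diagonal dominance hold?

row 1: |8| − (2+4+1) = 1
row 2: |11| − (3+3+3) = 2
row 3: |10| − (1+4+2) = 3
row 4: |12| − (2+3+3) = 4
minimum over rows = 1 → strictly diagonally dominant (convergence guaranteed)

1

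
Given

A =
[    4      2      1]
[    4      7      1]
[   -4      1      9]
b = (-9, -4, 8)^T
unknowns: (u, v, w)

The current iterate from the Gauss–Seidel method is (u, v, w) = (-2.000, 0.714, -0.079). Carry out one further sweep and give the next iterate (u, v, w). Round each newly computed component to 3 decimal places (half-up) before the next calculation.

(-2.587, 0.918, -0.363)

One sweep:
  u = (-9 - (2)·0.714 - (1)·-0.079) / (4) = -2.587
  v = (-4 - (4)·-2.587 - (1)·-0.079) / (7) = 0.918
  w = (8 - (-4)·-2.587 - (1)·0.918) / (9) = -0.363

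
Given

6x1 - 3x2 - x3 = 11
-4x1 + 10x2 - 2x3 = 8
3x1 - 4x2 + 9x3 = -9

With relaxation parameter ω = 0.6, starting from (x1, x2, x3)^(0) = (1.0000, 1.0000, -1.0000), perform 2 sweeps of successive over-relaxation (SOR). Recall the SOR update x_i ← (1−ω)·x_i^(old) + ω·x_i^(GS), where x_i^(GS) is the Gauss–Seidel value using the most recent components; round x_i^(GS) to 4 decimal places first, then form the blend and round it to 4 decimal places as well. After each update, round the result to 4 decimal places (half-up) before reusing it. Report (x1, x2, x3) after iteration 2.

Iteration 1:
  x1: GS value = (11 - (-3)·1.0000 - (-1)·-1.0000) / (6) = 2.1667;  x1 ← (1−ω)·1.0000 + ω·2.1667 = 1.7000
  x2: GS value = (8 - (-4)·1.7000 - (-2)·-1.0000) / (10) = 1.2800;  x2 ← (1−ω)·1.0000 + ω·1.2800 = 1.1680
  x3: GS value = (-9 - (3)·1.7000 - (-4)·1.1680) / (9) = -1.0476;  x3 ← (1−ω)·-1.0000 + ω·-1.0476 = -1.0286
Iteration 2:
  x1: GS value = (11 - (-3)·1.1680 - (-1)·-1.0286) / (6) = 2.2459;  x1 ← (1−ω)·1.7000 + ω·2.2459 = 2.0275
  x2: GS value = (8 - (-4)·2.0275 - (-2)·-1.0286) / (10) = 1.4053;  x2 ← (1−ω)·1.1680 + ω·1.4053 = 1.3104
  x3: GS value = (-9 - (3)·2.0275 - (-4)·1.3104) / (9) = -1.0934;  x3 ← (1−ω)·-1.0286 + ω·-1.0934 = -1.0675

(2.0275, 1.3104, -1.0675)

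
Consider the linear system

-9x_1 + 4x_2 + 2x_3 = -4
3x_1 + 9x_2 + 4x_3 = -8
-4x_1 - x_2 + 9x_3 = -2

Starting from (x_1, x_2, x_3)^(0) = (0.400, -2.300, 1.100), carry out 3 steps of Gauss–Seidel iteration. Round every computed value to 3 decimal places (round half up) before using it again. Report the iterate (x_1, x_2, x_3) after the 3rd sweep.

Iteration 1:
  x_1 = (-4 - (4)·-2.300 - (2)·1.100) / (-9) = -0.333
  x_2 = (-8 - (3)·-0.333 - (4)·1.100) / (9) = -1.267
  x_3 = (-2 - (-4)·-0.333 - (-1)·-1.267) / (9) = -0.511
Iteration 2:
  x_1 = (-4 - (4)·-1.267 - (2)·-0.511) / (-9) = -0.232
  x_2 = (-8 - (3)·-0.232 - (4)·-0.511) / (9) = -0.584
  x_3 = (-2 - (-4)·-0.232 - (-1)·-0.584) / (9) = -0.390
Iteration 3:
  x_1 = (-4 - (4)·-0.584 - (2)·-0.390) / (-9) = 0.098
  x_2 = (-8 - (3)·0.098 - (4)·-0.390) / (9) = -0.748
  x_3 = (-2 - (-4)·0.098 - (-1)·-0.748) / (9) = -0.262

(0.098, -0.748, -0.262)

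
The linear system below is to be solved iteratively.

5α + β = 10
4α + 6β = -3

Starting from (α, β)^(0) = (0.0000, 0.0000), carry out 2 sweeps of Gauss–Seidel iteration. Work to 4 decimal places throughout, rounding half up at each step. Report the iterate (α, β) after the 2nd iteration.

(2.3667, -2.0778)

Iteration 1:
  α = (10 - (1)·0.0000) / (5) = 2.0000
  β = (-3 - (4)·2.0000) / (6) = -1.8333
Iteration 2:
  α = (10 - (1)·-1.8333) / (5) = 2.3667
  β = (-3 - (4)·2.3667) / (6) = -2.0778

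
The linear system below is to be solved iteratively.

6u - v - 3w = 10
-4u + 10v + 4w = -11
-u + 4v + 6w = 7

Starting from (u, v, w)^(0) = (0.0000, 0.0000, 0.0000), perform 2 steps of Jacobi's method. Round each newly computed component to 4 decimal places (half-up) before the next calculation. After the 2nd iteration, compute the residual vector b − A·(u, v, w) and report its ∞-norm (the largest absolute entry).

3.2332

Iteration 1:
  u = (10 - (-1)·0.0000 - (-3)·0.0000) / (6) = 1.6667
  v = (-11 - (-4)·0.0000 - (4)·0.0000) / (10) = -1.1000
  w = (7 - (-1)·0.0000 - (4)·0.0000) / (6) = 1.1667
Iteration 2:
  u = (10 - (-1)·-1.1000 - (-3)·1.1667) / (6) = 2.0667
  v = (-11 - (-4)·1.6667 - (4)·1.1667) / (10) = -0.9000
  w = (7 - (-1)·1.6667 - (4)·-1.1000) / (6) = 2.1778
Residual b − A·x = (3.2332, -2.4444, -0.4001); ∞-norm = 3.2332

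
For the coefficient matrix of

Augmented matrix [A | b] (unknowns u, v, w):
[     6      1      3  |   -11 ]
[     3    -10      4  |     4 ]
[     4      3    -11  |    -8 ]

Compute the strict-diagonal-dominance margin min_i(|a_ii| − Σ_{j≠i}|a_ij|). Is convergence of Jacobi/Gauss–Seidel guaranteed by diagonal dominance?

row 1: |6| − (1+3) = 2
row 2: |-10| − (3+4) = 3
row 3: |-11| − (4+3) = 4
minimum over rows = 2 → strictly diagonally dominant (convergence guaranteed)

2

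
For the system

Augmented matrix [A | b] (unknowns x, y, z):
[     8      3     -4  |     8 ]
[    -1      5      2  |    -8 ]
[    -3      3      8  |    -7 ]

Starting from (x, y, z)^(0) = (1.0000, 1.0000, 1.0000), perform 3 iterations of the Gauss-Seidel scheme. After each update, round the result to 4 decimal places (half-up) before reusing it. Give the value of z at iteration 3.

Iteration 1:
  x = (8 - (3)·1.0000 - (-4)·1.0000) / (8) = 1.1250
  y = (-8 - (-1)·1.1250 - (2)·1.0000) / (5) = -1.7750
  z = (-7 - (-3)·1.1250 - (3)·-1.7750) / (8) = 0.2125
Iteration 2:
  x = (8 - (3)·-1.7750 - (-4)·0.2125) / (8) = 1.7719
  y = (-8 - (-1)·1.7719 - (2)·0.2125) / (5) = -1.3306
  z = (-7 - (-3)·1.7719 - (3)·-1.3306) / (8) = 0.2884
Iteration 3:
  x = (8 - (3)·-1.3306 - (-4)·0.2884) / (8) = 1.6432
  y = (-8 - (-1)·1.6432 - (2)·0.2884) / (5) = -1.3867
  z = (-7 - (-3)·1.6432 - (3)·-1.3867) / (8) = 0.2612

0.2612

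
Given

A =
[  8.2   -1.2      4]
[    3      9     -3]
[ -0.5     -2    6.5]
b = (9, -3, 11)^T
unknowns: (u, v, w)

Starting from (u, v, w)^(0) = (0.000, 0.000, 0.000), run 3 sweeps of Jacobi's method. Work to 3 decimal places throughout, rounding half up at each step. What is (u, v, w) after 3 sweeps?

(0.261, 0.150, 1.668)

Iteration 1:
  u = (9 - (-1.2)·0.000 - (4)·0.000) / (8.2) = 1.098
  v = (-3 - (3)·0.000 - (-3)·0.000) / (9) = -0.333
  w = (11 - (-0.5)·0.000 - (-2)·0.000) / (6.5) = 1.692
Iteration 2:
  u = (9 - (-1.2)·-0.333 - (4)·1.692) / (8.2) = 0.223
  v = (-3 - (3)·1.098 - (-3)·1.692) / (9) = -0.135
  w = (11 - (-0.5)·1.098 - (-2)·-0.333) / (6.5) = 1.674
Iteration 3:
  u = (9 - (-1.2)·-0.135 - (4)·1.674) / (8.2) = 0.261
  v = (-3 - (3)·0.223 - (-3)·1.674) / (9) = 0.150
  w = (11 - (-0.5)·0.223 - (-2)·-0.135) / (6.5) = 1.668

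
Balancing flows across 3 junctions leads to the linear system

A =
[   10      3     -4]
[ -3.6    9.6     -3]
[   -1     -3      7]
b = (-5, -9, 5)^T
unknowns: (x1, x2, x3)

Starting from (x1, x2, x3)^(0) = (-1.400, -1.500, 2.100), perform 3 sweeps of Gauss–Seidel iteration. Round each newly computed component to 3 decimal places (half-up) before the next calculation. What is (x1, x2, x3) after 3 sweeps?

(-0.129, -0.870, 0.323)

Iteration 1:
  x1 = (-5 - (3)·-1.500 - (-4)·2.100) / (10) = 0.790
  x2 = (-9 - (-3.6)·0.790 - (-3)·2.100) / (9.6) = 0.015
  x3 = (5 - (-1)·0.790 - (-3)·0.015) / (7) = 0.834
Iteration 2:
  x1 = (-5 - (3)·0.015 - (-4)·0.834) / (10) = -0.171
  x2 = (-9 - (-3.6)·-0.171 - (-3)·0.834) / (9.6) = -0.741
  x3 = (5 - (-1)·-0.171 - (-3)·-0.741) / (7) = 0.372
Iteration 3:
  x1 = (-5 - (3)·-0.741 - (-4)·0.372) / (10) = -0.129
  x2 = (-9 - (-3.6)·-0.129 - (-3)·0.372) / (9.6) = -0.870
  x3 = (5 - (-1)·-0.129 - (-3)·-0.870) / (7) = 0.323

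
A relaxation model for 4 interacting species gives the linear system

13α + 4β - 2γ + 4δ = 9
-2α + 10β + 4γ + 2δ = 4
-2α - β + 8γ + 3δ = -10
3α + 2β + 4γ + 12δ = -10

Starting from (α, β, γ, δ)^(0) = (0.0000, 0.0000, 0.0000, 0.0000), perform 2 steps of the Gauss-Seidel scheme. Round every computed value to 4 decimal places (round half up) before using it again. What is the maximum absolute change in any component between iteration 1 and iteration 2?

Iteration 1:
  α = (9 - (4)·0.0000 - (-2)·0.0000 - (4)·0.0000) / (13) = 0.6923
  β = (4 - (-2)·0.6923 - (4)·0.0000 - (2)·0.0000) / (10) = 0.5385
  γ = (-10 - (-2)·0.6923 - (-1)·0.5385 - (3)·0.0000) / (8) = -1.0096
  δ = (-10 - (3)·0.6923 - (2)·0.5385 - (4)·-1.0096) / (12) = -0.7596
Iteration 2:
  α = (9 - (4)·0.5385 - (-2)·-1.0096 - (4)·-0.7596) / (13) = 0.6050
  β = (4 - (-2)·0.6050 - (4)·-1.0096 - (2)·-0.7596) / (10) = 1.0768
  γ = (-10 - (-2)·0.6050 - (-1)·1.0768 - (3)·-0.7596) / (8) = -0.6793
  δ = (-10 - (3)·0.6050 - (2)·1.0768 - (4)·-0.6793) / (12) = -0.9376
Change: (-0.0873, 0.5383, 0.3303, -0.1780) → max |·| = 0.5383

0.5383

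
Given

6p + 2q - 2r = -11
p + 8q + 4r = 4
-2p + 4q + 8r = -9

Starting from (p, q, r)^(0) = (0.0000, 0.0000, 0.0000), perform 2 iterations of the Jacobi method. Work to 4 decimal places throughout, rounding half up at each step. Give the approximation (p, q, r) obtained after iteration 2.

(-2.3750, 1.2917, -1.8333)

Iteration 1:
  p = (-11 - (2)·0.0000 - (-2)·0.0000) / (6) = -1.8333
  q = (4 - (1)·0.0000 - (4)·0.0000) / (8) = 0.5000
  r = (-9 - (-2)·0.0000 - (4)·0.0000) / (8) = -1.1250
Iteration 2:
  p = (-11 - (2)·0.5000 - (-2)·-1.1250) / (6) = -2.3750
  q = (4 - (1)·-1.8333 - (4)·-1.1250) / (8) = 1.2917
  r = (-9 - (-2)·-1.8333 - (4)·0.5000) / (8) = -1.8333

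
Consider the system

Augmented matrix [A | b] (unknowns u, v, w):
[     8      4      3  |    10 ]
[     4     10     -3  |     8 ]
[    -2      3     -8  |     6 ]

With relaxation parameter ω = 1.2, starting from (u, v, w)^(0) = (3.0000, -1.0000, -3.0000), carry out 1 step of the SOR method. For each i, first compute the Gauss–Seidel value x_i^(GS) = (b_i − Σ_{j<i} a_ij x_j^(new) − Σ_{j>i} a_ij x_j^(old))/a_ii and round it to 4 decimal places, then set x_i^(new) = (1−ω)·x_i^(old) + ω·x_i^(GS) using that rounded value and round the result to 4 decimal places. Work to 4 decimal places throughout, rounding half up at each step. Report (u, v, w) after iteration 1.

Iteration 1:
  u: GS value = (10 - (4)·-1.0000 - (3)·-3.0000) / (8) = 2.8750;  u ← (1−ω)·3.0000 + ω·2.8750 = 2.8500
  v: GS value = (8 - (4)·2.8500 - (-3)·-3.0000) / (10) = -1.2400;  v ← (1−ω)·-1.0000 + ω·-1.2400 = -1.2880
  w: GS value = (6 - (-2)·2.8500 - (3)·-1.2880) / (-8) = -1.9455;  w ← (1−ω)·-3.0000 + ω·-1.9455 = -1.7346

(2.8500, -1.2880, -1.7346)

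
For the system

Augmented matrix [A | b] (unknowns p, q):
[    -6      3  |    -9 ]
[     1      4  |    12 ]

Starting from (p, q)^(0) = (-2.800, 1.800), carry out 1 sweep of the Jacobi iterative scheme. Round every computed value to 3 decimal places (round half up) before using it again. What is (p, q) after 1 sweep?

(2.400, 3.700)

Iteration 1:
  p = (-9 - (3)·1.800) / (-6) = 2.400
  q = (12 - (1)·-2.800) / (4) = 3.700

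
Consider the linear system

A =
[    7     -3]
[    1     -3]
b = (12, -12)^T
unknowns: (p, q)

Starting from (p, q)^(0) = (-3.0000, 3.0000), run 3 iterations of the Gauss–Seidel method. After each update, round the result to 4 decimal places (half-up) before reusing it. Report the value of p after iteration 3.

3.9796

Iteration 1:
  p = (12 - (-3)·3.0000) / (7) = 3.0000
  q = (-12 - (1)·3.0000) / (-3) = 5.0000
Iteration 2:
  p = (12 - (-3)·5.0000) / (7) = 3.8571
  q = (-12 - (1)·3.8571) / (-3) = 5.2857
Iteration 3:
  p = (12 - (-3)·5.2857) / (7) = 3.9796
  q = (-12 - (1)·3.9796) / (-3) = 5.3265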